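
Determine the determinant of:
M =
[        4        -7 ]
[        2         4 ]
det(M) = 30

For a 2×2 matrix [[a, b], [c, d]], det = a*d - b*c.
det(M) = (4)*(4) - (-7)*(2) = 16 + 14 = 30.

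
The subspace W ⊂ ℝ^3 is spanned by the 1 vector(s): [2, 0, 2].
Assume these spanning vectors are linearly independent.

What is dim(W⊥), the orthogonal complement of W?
dim(W⊥) = 2

For any subspace W of ℝ^n, dim(W) + dim(W⊥) = n (the whole-space dimension).
Here the given 1 vectors are linearly independent, so dim(W) = 1.
Thus dim(W⊥) = n - dim(W) = 3 - 1 = 2.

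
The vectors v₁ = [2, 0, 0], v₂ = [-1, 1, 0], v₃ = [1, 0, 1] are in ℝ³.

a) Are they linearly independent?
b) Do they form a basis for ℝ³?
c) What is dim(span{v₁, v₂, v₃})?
Yes independent, yes basis, dim = 3

Stack v₁, v₂, v₃ as rows of a 3×3 matrix.
[[2, 0, 0]; [-1, 1, 0]; [1, 0, 1]] is already lower triangular with nonzero diagonal entries (2, 1, 1), so its determinant is the product of the diagonal entries, det = (2)·(1)·(1) = 2 ≠ 0, and the rows are linearly independent.
Three linearly independent vectors in ℝ³ form a basis for ℝ³, so dim(span{v₁,v₂,v₃}) = 3.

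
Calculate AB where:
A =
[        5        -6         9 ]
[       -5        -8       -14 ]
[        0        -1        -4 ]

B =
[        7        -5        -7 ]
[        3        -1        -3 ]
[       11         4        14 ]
AB =
[      116        17       109 ]
[     -213       -23      -137 ]
[      -47       -15       -53 ]

Matrix multiplication: (AB)[i][j] = sum over k of A[i][k] * B[k][j].
  (AB)[0][0] = (5)*(7) + (-6)*(3) + (9)*(11) = 116
  (AB)[0][1] = (5)*(-5) + (-6)*(-1) + (9)*(4) = 17
  (AB)[0][2] = (5)*(-7) + (-6)*(-3) + (9)*(14) = 109
  (AB)[1][0] = (-5)*(7) + (-8)*(3) + (-14)*(11) = -213
  (AB)[1][1] = (-5)*(-5) + (-8)*(-1) + (-14)*(4) = -23
  (AB)[1][2] = (-5)*(-7) + (-8)*(-3) + (-14)*(14) = -137
  (AB)[2][0] = (0)*(7) + (-1)*(3) + (-4)*(11) = -47
  (AB)[2][1] = (0)*(-5) + (-1)*(-1) + (-4)*(4) = -15
  (AB)[2][2] = (0)*(-7) + (-1)*(-3) + (-4)*(14) = -53
AB =
[      116        17       109 ]
[     -213       -23      -137 ]
[      -47       -15       -53 ]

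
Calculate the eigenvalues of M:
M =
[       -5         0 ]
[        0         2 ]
λ = -5, 2

Solve det(M - λI) = 0. For a 2×2 matrix the characteristic equation is λ² - (trace)λ + det = 0.
trace(M) = a + d = -5 + 2 = -3.
det(M) = a*d - b*c = (-5)*(2) - (0)*(0) = -10 - 0 = -10.
Characteristic equation: λ² - (-3)λ + (-10) = 0.
Discriminant = (-3)² - 4*(-10) = 9 + 40 = 49.
λ = (-3 ± √49) / 2 = (-3 ± 7) / 2 = -5, 2.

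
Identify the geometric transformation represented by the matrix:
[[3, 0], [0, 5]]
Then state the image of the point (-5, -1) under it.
non-uniform scaling by (3, 5); image of (-5, -1) is (-15, -5)

This is diagonal with distinct entries, so it scales the x-axis by 3 and the y-axis by 5.
The matrix [[3, 0], [0, 5]] represents: non-uniform scaling by (3, 5).
Applying it to (-5, -1): [3·-5 + 0·-1, 0·-5 + 5·-1] = (-15, -5).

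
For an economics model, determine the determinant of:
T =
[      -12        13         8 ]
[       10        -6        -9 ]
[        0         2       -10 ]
det(T) = 524

Expand along row 0 (cofactor expansion): det(T) = a*(e*i - f*h) - b*(d*i - f*g) + c*(d*h - e*g), where the 3×3 is [[a, b, c], [d, e, f], [g, h, i]].
Minor M_00 = (-6)*(-10) - (-9)*(2) = 60 + 18 = 78.
Minor M_01 = (10)*(-10) - (-9)*(0) = -100 - 0 = -100.
Minor M_02 = (10)*(2) - (-6)*(0) = 20 - 0 = 20.
det(T) = (-12)*(78) - (13)*(-100) + (8)*(20) = -936 + 1300 + 160 = 524.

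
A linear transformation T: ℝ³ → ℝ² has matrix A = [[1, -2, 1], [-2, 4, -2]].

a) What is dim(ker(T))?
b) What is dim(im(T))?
dim(ker) = 2, dim(im) = 1

Observe that row 2 = -2 × row 1 (so the rows are linearly dependent).
Thus rank(A) = 1 (only one linearly independent row).
dim(im(T)) = rank(A) = 1.
By the rank-nullity theorem applied to T: ℝ³ → ℝ², rank(A) + nullity(A) = 3 (the domain dimension), so dim(ker(T)) = 3 - 1 = 2.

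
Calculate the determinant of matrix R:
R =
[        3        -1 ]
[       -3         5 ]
det(R) = 12

For a 2×2 matrix [[a, b], [c, d]], det = a*d - b*c.
det(R) = (3)*(5) - (-1)*(-3) = 15 - 3 = 12.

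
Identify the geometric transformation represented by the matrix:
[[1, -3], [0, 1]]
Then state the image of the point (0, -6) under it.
horizontal shear with factor -3; image of (0, -6) is (18, -6)

The matrix [[1, k], [0, 1]] sends (x, y) to (x + -3y, y), leaving the y-coordinate fixed: a horizontal shear.
The matrix [[1, -3], [0, 1]] represents: horizontal shear with factor -3.
Applying it to (0, -6): [1·0 + -3·-6, 0·0 + 1·-6] = (18, -6).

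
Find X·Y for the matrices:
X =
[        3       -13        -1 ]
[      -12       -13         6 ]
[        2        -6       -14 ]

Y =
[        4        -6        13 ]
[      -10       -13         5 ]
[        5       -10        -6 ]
XY =
[      137       161       -20 ]
[      112       181      -257 ]
[       -2       206        80 ]

Matrix multiplication: (XY)[i][j] = sum over k of X[i][k] * Y[k][j].
  (XY)[0][0] = (3)*(4) + (-13)*(-10) + (-1)*(5) = 137
  (XY)[0][1] = (3)*(-6) + (-13)*(-13) + (-1)*(-10) = 161
  (XY)[0][2] = (3)*(13) + (-13)*(5) + (-1)*(-6) = -20
  (XY)[1][0] = (-12)*(4) + (-13)*(-10) + (6)*(5) = 112
  (XY)[1][1] = (-12)*(-6) + (-13)*(-13) + (6)*(-10) = 181
  (XY)[1][2] = (-12)*(13) + (-13)*(5) + (6)*(-6) = -257
  (XY)[2][0] = (2)*(4) + (-6)*(-10) + (-14)*(5) = -2
  (XY)[2][1] = (2)*(-6) + (-6)*(-13) + (-14)*(-10) = 206
  (XY)[2][2] = (2)*(13) + (-6)*(5) + (-14)*(-6) = 80
XY =
[      137       161       -20 ]
[      112       181      -257 ]
[       -2       206        80 ]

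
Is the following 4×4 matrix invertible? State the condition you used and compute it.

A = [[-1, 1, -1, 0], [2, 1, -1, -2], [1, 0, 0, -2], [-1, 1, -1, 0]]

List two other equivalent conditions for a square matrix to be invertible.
No, not invertible; det(A) = 0 (two rows are equal, so the rows are linearly dependent). Equivalent conditions (failing for this A): rank(A) < 4; Ax = 0 has non-trivial solutions; 0 is an eigenvalue; the columns are linearly dependent.

To check invertibility, compute det(A).
In this matrix, row 0 and the last row are identical, so one row is a scalar multiple of another and the rows are linearly dependent.
A matrix with linearly dependent rows has det = 0 and is not invertible.
Equivalent failed conditions:
- rank(A) < 4.
- Ax = 0 has non-trivial solutions.
- 0 is an eigenvalue.
- The columns are linearly dependent.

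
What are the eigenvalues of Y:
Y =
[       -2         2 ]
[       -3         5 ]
λ = -1, 4

Solve det(Y - λI) = 0. For a 2×2 matrix the characteristic equation is λ² - (trace)λ + det = 0.
trace(Y) = a + d = -2 + 5 = 3.
det(Y) = a*d - b*c = (-2)*(5) - (2)*(-3) = -10 + 6 = -4.
Characteristic equation: λ² - (3)λ + (-4) = 0.
Discriminant = (3)² - 4*(-4) = 9 + 16 = 25.
λ = (3 ± √25) / 2 = (3 ± 5) / 2 = -1, 4.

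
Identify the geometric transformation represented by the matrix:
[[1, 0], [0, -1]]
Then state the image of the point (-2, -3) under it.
reflection across the x-axis; image of (-2, -3) is (-2, 3)

This is a symmetric orthogonal matrix with determinant -1, which characterizes a reflection in ℝ².
The matrix [[1, 0], [0, -1]] represents: reflection across the x-axis.
Applying it to (-2, -3): [1·-2 + 0·-3, 0·-2 + -1·-3] = (-2, 3).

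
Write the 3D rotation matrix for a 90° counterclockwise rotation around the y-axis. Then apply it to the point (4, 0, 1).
R = [[0, 0, 1], [0, 1, 0], [-1, 0, 0]]; R·(4, 0, 1) = (1, 0, -4)

Rotation matrix for 90° around y-axis:
cos(90°) = 0, sin(90°) = 1
R = [[0, 0, 1], [0, 1, 0], [-1, 0, 0]]
Apply to (4, 0, 1): R·[4, 0, 1]ᵀ = (1, 0, -4)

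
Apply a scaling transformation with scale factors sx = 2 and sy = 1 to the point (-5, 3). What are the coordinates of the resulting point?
(-10, 3)

Scaling matrix:
[[2, 0], [0, 1]]
Result: (-5 × 2, 3 × 1) = (-10, 3)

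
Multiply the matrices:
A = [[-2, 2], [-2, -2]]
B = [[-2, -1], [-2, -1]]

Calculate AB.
[[0, 0], [8, 4]]

Each entry (i,j) of AB = sum over k of A[i][k]*B[k][j].
(AB)[0][0] = (-2)*(-2) + (2)*(-2) = 0
(AB)[0][1] = (-2)*(-1) + (2)*(-1) = 0
(AB)[1][0] = (-2)*(-2) + (-2)*(-2) = 8
(AB)[1][1] = (-2)*(-1) + (-2)*(-1) = 4
AB = [[0, 0], [8, 4]]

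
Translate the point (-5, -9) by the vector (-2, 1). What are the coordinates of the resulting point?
(-7, -8)

Translation by (-2, 1):
x' = -5 + -2 = -7
y' = -9 + 1 = -8
Homogeneous matrix: [[1, 0, -2], [0, 1, 1], [0, 0, 1]]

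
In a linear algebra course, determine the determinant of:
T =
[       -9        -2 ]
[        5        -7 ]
det(T) = 73

For a 2×2 matrix [[a, b], [c, d]], det = a*d - b*c.
det(T) = (-9)*(-7) - (-2)*(5) = 63 + 10 = 73.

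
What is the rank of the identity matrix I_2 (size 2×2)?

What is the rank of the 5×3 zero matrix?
rank(I_2) = 2, rank(0) = 0

The identity I_2 has 2 columns that are the standard basis vectors e_1, …, e_2. These are linearly independent, so all 2 columns are pivots and rank(I_2) = 2.
The 5×3 zero matrix has every entry zero, so every row is the zero row and there are no pivots; rank(0) = 0.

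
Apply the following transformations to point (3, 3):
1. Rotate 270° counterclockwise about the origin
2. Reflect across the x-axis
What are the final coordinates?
(3, 3)

Step 1: Rotate 270° → (3, -3)
Step 2: Reflect across the x-axis → (3, 3)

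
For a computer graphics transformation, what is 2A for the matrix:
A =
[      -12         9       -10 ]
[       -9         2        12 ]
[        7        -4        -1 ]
2A =
[      -24        18       -20 ]
[      -18         4        24 ]
[       14        -8        -2 ]

Scalar multiplication is elementwise: (2A)[i][j] = 2 * A[i][j].
  (2A)[0][0] = 2 * (-12) = -24
  (2A)[0][1] = 2 * (9) = 18
  (2A)[0][2] = 2 * (-10) = -20
  (2A)[1][0] = 2 * (-9) = -18
  (2A)[1][1] = 2 * (2) = 4
  (2A)[1][2] = 2 * (12) = 24
  (2A)[2][0] = 2 * (7) = 14
  (2A)[2][1] = 2 * (-4) = -8
  (2A)[2][2] = 2 * (-1) = -2
2A =
[      -24        18       -20 ]
[      -18         4        24 ]
[       14        -8        -2 ]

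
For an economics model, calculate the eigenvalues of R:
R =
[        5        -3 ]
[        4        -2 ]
λ = 1, 2

Solve det(R - λI) = 0. For a 2×2 matrix the characteristic equation is λ² - (trace)λ + det = 0.
trace(R) = a + d = 5 - 2 = 3.
det(R) = a*d - b*c = (5)*(-2) - (-3)*(4) = -10 + 12 = 2.
Characteristic equation: λ² - (3)λ + (2) = 0.
Discriminant = (3)² - 4*(2) = 9 - 8 = 1.
λ = (3 ± √1) / 2 = (3 ± 1) / 2 = 1, 2.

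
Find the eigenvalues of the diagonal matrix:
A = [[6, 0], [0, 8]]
λ₁ = 6, λ₂ = 8

The characteristic polynomial of A is det(A - λI) = (6 - λ)(8 - λ) = 0.
The roots are λ = 6 and λ = 8, so the eigenvalues are the diagonal entries.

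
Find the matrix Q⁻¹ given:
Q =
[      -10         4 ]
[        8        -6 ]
det(Q) = 28
Q⁻¹ =
[    -3/14      -1/7 ]
[     -2/7     -5/14 ]

For a 2×2 matrix Q = [[a, b], [c, d]] with det(Q) ≠ 0, Q⁻¹ = (1/det(Q)) * [[d, -b], [-c, a]].
det(Q) = (-10)*(-6) - (4)*(8) = 60 - 32 = 28.
Q⁻¹ = (1/28) * [[-6, -4], [-8, -10]].
Dividing each entry by 28 and reducing:
Q⁻¹ =
[    -3/14      -1/7 ]
[     -2/7     -5/14 ]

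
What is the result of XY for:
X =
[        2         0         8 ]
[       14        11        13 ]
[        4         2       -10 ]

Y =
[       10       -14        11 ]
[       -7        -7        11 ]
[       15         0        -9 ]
XY =
[      140       -28       -50 ]
[      258      -273       158 ]
[     -124       -70       156 ]

Matrix multiplication: (XY)[i][j] = sum over k of X[i][k] * Y[k][j].
  (XY)[0][0] = (2)*(10) + (0)*(-7) + (8)*(15) = 140
  (XY)[0][1] = (2)*(-14) + (0)*(-7) + (8)*(0) = -28
  (XY)[0][2] = (2)*(11) + (0)*(11) + (8)*(-9) = -50
  (XY)[1][0] = (14)*(10) + (11)*(-7) + (13)*(15) = 258
  (XY)[1][1] = (14)*(-14) + (11)*(-7) + (13)*(0) = -273
  (XY)[1][2] = (14)*(11) + (11)*(11) + (13)*(-9) = 158
  (XY)[2][0] = (4)*(10) + (2)*(-7) + (-10)*(15) = -124
  (XY)[2][1] = (4)*(-14) + (2)*(-7) + (-10)*(0) = -70
  (XY)[2][2] = (4)*(11) + (2)*(11) + (-10)*(-9) = 156
XY =
[      140       -28       -50 ]
[      258      -273       158 ]
[     -124       -70       156 ]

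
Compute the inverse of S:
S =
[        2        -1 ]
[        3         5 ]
det(S) = 13
S⁻¹ =
[     5/13      1/13 ]
[    -3/13      2/13 ]

For a 2×2 matrix S = [[a, b], [c, d]] with det(S) ≠ 0, S⁻¹ = (1/det(S)) * [[d, -b], [-c, a]].
det(S) = (2)*(5) - (-1)*(3) = 10 + 3 = 13.
S⁻¹ = (1/13) * [[5, 1], [-3, 2]].
Dividing each entry by 13 and reducing:
S⁻¹ =
[     5/13      1/13 ]
[    -3/13      2/13 ]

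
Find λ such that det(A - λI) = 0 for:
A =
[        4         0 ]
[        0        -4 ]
λ = -4, 4

Solve det(A - λI) = 0. For a 2×2 matrix the characteristic equation is λ² - (trace)λ + det = 0.
trace(A) = a + d = 4 - 4 = 0.
det(A) = a*d - b*c = (4)*(-4) - (0)*(0) = -16 - 0 = -16.
Characteristic equation: λ² - (0)λ + (-16) = 0.
Discriminant = (0)² - 4*(-16) = 0 + 64 = 64.
λ = (0 ± √64) / 2 = (0 ± 8) / 2 = -4, 4.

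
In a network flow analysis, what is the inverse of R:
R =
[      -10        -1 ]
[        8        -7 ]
det(R) = 78
R⁻¹ =
[    -7/78      1/78 ]
[    -4/39     -5/39 ]

For a 2×2 matrix R = [[a, b], [c, d]] with det(R) ≠ 0, R⁻¹ = (1/det(R)) * [[d, -b], [-c, a]].
det(R) = (-10)*(-7) - (-1)*(8) = 70 + 8 = 78.
R⁻¹ = (1/78) * [[-7, 1], [-8, -10]].
Dividing each entry by 78 and reducing:
R⁻¹ =
[    -7/78      1/78 ]
[    -4/39     -5/39 ]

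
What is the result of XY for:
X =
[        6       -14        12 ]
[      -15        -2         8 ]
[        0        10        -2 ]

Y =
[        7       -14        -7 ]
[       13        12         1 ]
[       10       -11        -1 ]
XY =
[      -20      -384       -68 ]
[      -51        98        95 ]
[      110       142        12 ]

Matrix multiplication: (XY)[i][j] = sum over k of X[i][k] * Y[k][j].
  (XY)[0][0] = (6)*(7) + (-14)*(13) + (12)*(10) = -20
  (XY)[0][1] = (6)*(-14) + (-14)*(12) + (12)*(-11) = -384
  (XY)[0][2] = (6)*(-7) + (-14)*(1) + (12)*(-1) = -68
  (XY)[1][0] = (-15)*(7) + (-2)*(13) + (8)*(10) = -51
  (XY)[1][1] = (-15)*(-14) + (-2)*(12) + (8)*(-11) = 98
  (XY)[1][2] = (-15)*(-7) + (-2)*(1) + (8)*(-1) = 95
  (XY)[2][0] = (0)*(7) + (10)*(13) + (-2)*(10) = 110
  (XY)[2][1] = (0)*(-14) + (10)*(12) + (-2)*(-11) = 142
  (XY)[2][2] = (0)*(-7) + (10)*(1) + (-2)*(-1) = 12
XY =
[      -20      -384       -68 ]
[      -51        98        95 ]
[      110       142        12 ]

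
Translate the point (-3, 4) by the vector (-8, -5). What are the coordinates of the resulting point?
(-11, -1)

Translation by (-8, -5):
x' = -3 + -8 = -11
y' = 4 + -5 = -1
Homogeneous matrix: [[1, 0, -8], [0, 1, -5], [0, 0, 1]]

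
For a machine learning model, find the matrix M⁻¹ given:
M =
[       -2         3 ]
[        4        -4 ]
det(M) = -4
M⁻¹ =
[        1       3/4 ]
[        1       1/2 ]

For a 2×2 matrix M = [[a, b], [c, d]] with det(M) ≠ 0, M⁻¹ = (1/det(M)) * [[d, -b], [-c, a]].
det(M) = (-2)*(-4) - (3)*(4) = 8 - 12 = -4.
M⁻¹ = (1/-4) * [[-4, -3], [-4, -2]].
Dividing each entry by -4 and reducing:
M⁻¹ =
[        1       3/4 ]
[        1       1/2 ]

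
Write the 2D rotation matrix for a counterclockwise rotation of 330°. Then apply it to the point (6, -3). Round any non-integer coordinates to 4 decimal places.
R = [[√3/2, 1/2], [-1/2, √3/2]]; R·(6, -3) = (3.6962, -5.5981)

Rotation matrix formula: R(θ) = [[cos θ, -sin θ], [sin θ, cos θ]]
For θ = 330°:
cos(330°) = √3/2
sin(330°) = -1/2
R = [[√3/2, 1/2], [-1/2, √3/2]]
Apply to (6, -3): [√3/2·6 + (1/2)·-3, -1/2·6 + √3/2·-3] = (3.6962, -5.5981)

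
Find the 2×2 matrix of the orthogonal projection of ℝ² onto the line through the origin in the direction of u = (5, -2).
[[25/29, -10/29], [-10/29, 4/29]]

The orthogonal projection onto the line spanned by a nonzero vector u = (a, b) has matrix P = (u uᵀ) / (uᵀ u) = (1/(a² + b²)) · [[a², ab], [ab, b²]].
Here u = (5, -2), so a² + b² = 25 + 4 = 29.
P = (1/29) · [[25, -10], [-10, 4]] = [[25/29, -10/29], [-10/29, 4/29]].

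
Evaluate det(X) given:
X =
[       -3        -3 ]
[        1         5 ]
det(X) = -12

For a 2×2 matrix [[a, b], [c, d]], det = a*d - b*c.
det(X) = (-3)*(5) - (-3)*(1) = -15 + 3 = -12.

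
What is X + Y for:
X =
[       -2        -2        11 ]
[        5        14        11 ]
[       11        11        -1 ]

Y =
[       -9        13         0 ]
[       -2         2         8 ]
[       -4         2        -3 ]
X + Y =
[      -11        11        11 ]
[        3        16        19 ]
[        7        13        -4 ]

Matrix addition is elementwise: (X+Y)[i][j] = X[i][j] + Y[i][j].
  (X+Y)[0][0] = (-2) + (-9) = -11
  (X+Y)[0][1] = (-2) + (13) = 11
  (X+Y)[0][2] = (11) + (0) = 11
  (X+Y)[1][0] = (5) + (-2) = 3
  (X+Y)[1][1] = (14) + (2) = 16
  (X+Y)[1][2] = (11) + (8) = 19
  (X+Y)[2][0] = (11) + (-4) = 7
  (X+Y)[2][1] = (11) + (2) = 13
  (X+Y)[2][2] = (-1) + (-3) = -4
X + Y =
[      -11        11        11 ]
[        3        16        19 ]
[        7        13        -4 ]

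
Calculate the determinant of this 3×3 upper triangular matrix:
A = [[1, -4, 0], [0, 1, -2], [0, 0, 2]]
2

The determinant of a triangular matrix is the product of its diagonal entries (the off-diagonal entries above the diagonal do not affect it).
det(A) = (1) * (1) * (2) = 2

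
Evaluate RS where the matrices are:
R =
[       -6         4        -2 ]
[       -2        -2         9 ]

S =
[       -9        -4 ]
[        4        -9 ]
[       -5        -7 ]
RS =
[       80         2 ]
[      -35       -37 ]

Matrix multiplication: (RS)[i][j] = sum over k of R[i][k] * S[k][j].
  (RS)[0][0] = (-6)*(-9) + (4)*(4) + (-2)*(-5) = 80
  (RS)[0][1] = (-6)*(-4) + (4)*(-9) + (-2)*(-7) = 2
  (RS)[1][0] = (-2)*(-9) + (-2)*(4) + (9)*(-5) = -35
  (RS)[1][1] = (-2)*(-4) + (-2)*(-9) + (9)*(-7) = -37
RS =
[       80         2 ]
[      -35       -37 ]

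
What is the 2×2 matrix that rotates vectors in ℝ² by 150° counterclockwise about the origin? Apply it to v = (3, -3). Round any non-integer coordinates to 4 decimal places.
R = [[-√3/2, -1/2], [1/2, -√3/2]]; R·v = (-1.0981, 4.0981)

A counterclockwise rotation by angle θ in ℝ² has matrix R(θ) = [[cos θ, -sin θ], [sin θ, cos θ]].
For θ = 150°: cos θ = -√3/2, sin θ = 1/2.
R(150°) = [[-√3/2, -1/2], [1/2, -√3/2]].
R·v = [-√3/2·3 + (-1/2)·-3, 1/2·3 + -√3/2·-3] = (-1.0981, 4.0981).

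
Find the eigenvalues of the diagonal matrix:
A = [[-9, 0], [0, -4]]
λ₁ = -9, λ₂ = -4

The characteristic polynomial of A is det(A - λI) = (-9 - λ)(-4 - λ) = 0.
The roots are λ = -9 and λ = -4, so the eigenvalues are the diagonal entries.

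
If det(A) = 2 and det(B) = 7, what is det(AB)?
14

Use the multiplicative property of determinants: det(AB) = det(A)*det(B).
det(AB) = (2)*(7) = 14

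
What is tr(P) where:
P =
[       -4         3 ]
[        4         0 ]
tr(P) = -4 + 0 = -4

The trace of a square matrix is the sum of its diagonal entries.
Diagonal entries of P: P[0][0] = -4, P[1][1] = 0.
tr(P) = -4 + 0 = -4.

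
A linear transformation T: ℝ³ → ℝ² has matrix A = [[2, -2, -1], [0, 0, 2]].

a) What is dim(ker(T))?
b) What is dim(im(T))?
dim(ker) = 1, dim(im) = 2

The two rows are not scalar multiples of one another (no single k satisfies row 2 = k × row 1), so they are linearly independent.
Thus rank(A) = 2.
dim(im(T)) = rank(A) = 2.
By the rank-nullity theorem applied to T: ℝ³ → ℝ², rank(A) + nullity(A) = 3 (the domain dimension), so dim(ker(T)) = 3 - 2 = 1.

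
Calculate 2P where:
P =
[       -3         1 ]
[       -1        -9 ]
2P =
[       -6         2 ]
[       -2       -18 ]

Scalar multiplication is elementwise: (2P)[i][j] = 2 * P[i][j].
  (2P)[0][0] = 2 * (-3) = -6
  (2P)[0][1] = 2 * (1) = 2
  (2P)[1][0] = 2 * (-1) = -2
  (2P)[1][1] = 2 * (-9) = -18
2P =
[       -6         2 ]
[       -2       -18 ]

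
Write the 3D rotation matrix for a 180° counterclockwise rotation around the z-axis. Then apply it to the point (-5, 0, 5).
R = [[-1, 0, 0], [0, -1, 0], [0, 0, 1]]; R·(-5, 0, 5) = (5, 0, 5)

Rotation matrix for 180° around z-axis:
cos(180°) = -1, sin(180°) = 0
R = [[-1, 0, 0], [0, -1, 0], [0, 0, 1]]
Apply to (-5, 0, 5): R·[-5, 0, 5]ᵀ = (5, 0, 5)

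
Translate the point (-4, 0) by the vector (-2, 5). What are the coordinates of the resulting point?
(-6, 5)

Translation by (-2, 5):
x' = -4 + -2 = -6
y' = 0 + 5 = 5
Homogeneous matrix: [[1, 0, -2], [0, 1, 5], [0, 0, 1]]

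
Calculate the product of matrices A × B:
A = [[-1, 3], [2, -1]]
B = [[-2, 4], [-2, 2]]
[[-4, 2], [-2, 6]]

Matrix multiplication:
C[0][0] = -1×-2 + 3×-2 = -4
C[0][1] = -1×4 + 3×2 = 2
C[1][0] = 2×-2 + -1×-2 = -2
C[1][1] = 2×4 + -1×2 = 6
Result: [[-4, 2], [-2, 6]]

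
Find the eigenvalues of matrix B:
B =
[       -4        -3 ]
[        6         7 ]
λ = -2, 5

Solve det(B - λI) = 0. For a 2×2 matrix the characteristic equation is λ² - (trace)λ + det = 0.
trace(B) = a + d = -4 + 7 = 3.
det(B) = a*d - b*c = (-4)*(7) - (-3)*(6) = -28 + 18 = -10.
Characteristic equation: λ² - (3)λ + (-10) = 0.
Discriminant = (3)² - 4*(-10) = 9 + 40 = 49.
λ = (3 ± √49) / 2 = (3 ± 7) / 2 = -2, 5.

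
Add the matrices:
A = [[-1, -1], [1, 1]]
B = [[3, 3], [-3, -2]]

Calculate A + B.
[[2, 2], [-2, -1]]

Add corresponding elements:
(-1)+(3)=2
(-1)+(3)=2
(1)+(-3)=-2
(1)+(-2)=-1
A + B = [[2, 2], [-2, -1]]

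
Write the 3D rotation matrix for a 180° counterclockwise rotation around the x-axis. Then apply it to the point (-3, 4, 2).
R = [[1, 0, 0], [0, -1, 0], [0, 0, -1]]; R·(-3, 4, 2) = (-3, -4, -2)

Rotation matrix for 180° around x-axis:
cos(180°) = -1, sin(180°) = 0
R = [[1, 0, 0], [0, -1, 0], [0, 0, -1]]
Apply to (-3, 4, 2): R·[-3, 4, 2]ᵀ = (-3, -4, -2)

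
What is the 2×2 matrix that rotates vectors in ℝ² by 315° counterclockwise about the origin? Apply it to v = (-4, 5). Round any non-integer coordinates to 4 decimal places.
R = [[√2/2, √2/2], [-√2/2, √2/2]]; R·v = (0.7071, 6.3640)

A counterclockwise rotation by angle θ in ℝ² has matrix R(θ) = [[cos θ, -sin θ], [sin θ, cos θ]].
For θ = 315°: cos θ = √2/2, sin θ = -√2/2.
R(315°) = [[√2/2, √2/2], [-√2/2, √2/2]].
R·v = [√2/2·-4 + (√2/2)·5, -√2/2·-4 + √2/2·5] = (0.7071, 6.3640).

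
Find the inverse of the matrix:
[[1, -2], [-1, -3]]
[[3/5, -2/5], [-1/5, -1/5]]

For [[a,b],[c,d]], inverse = (1/det)·[[d,-b],[-c,a]]
det = 1·-3 - -2·-1 = -5
Inverse = (1/-5)·[[-3, 2], [1, 1]]
        = [[3/5, -2/5], [-1/5, -1/5]]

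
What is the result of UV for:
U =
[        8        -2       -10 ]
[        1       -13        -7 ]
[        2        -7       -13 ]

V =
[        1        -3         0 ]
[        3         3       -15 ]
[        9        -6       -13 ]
UV =
[      -88        30       160 ]
[     -101         0       286 ]
[     -136        51       274 ]

Matrix multiplication: (UV)[i][j] = sum over k of U[i][k] * V[k][j].
  (UV)[0][0] = (8)*(1) + (-2)*(3) + (-10)*(9) = -88
  (UV)[0][1] = (8)*(-3) + (-2)*(3) + (-10)*(-6) = 30
  (UV)[0][2] = (8)*(0) + (-2)*(-15) + (-10)*(-13) = 160
  (UV)[1][0] = (1)*(1) + (-13)*(3) + (-7)*(9) = -101
  (UV)[1][1] = (1)*(-3) + (-13)*(3) + (-7)*(-6) = 0
  (UV)[1][2] = (1)*(0) + (-13)*(-15) + (-7)*(-13) = 286
  (UV)[2][0] = (2)*(1) + (-7)*(3) + (-13)*(9) = -136
  (UV)[2][1] = (2)*(-3) + (-7)*(3) + (-13)*(-6) = 51
  (UV)[2][2] = (2)*(0) + (-7)*(-15) + (-13)*(-13) = 274
UV =
[      -88        30       160 ]
[     -101         0       286 ]
[     -136        51       274 ]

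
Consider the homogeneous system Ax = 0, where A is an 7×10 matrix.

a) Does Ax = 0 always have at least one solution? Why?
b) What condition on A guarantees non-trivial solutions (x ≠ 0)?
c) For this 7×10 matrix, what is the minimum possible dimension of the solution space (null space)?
a) Yes, x = 0 is always a solution. b) When A has linearly dependent columns (rank < n). c) Minimum nullity = 3.

a) x = 0 satisfies A·0 = 0, so the zero vector is always a solution.
b) Non-trivial solutions exist iff the columns of A are linearly dependent, equivalently rank(A) < n (the number of columns).
c) By rank-nullity, rank(A) + nullity(A) = n = 10. Since A has only 7 rows, rank(A) ≤ 7, so nullity(A) ≥ 10 - 7 = 3.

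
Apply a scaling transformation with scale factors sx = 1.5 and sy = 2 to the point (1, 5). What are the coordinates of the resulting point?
(1.5, 10)

Scaling matrix:
[[1.50, 0], [0, 2]]
Result: (1 × 1.5, 5 × 2) = (1.5, 10)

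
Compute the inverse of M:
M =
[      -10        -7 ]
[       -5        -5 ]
det(M) = 15
M⁻¹ =
[     -1/3      7/15 ]
[      1/3      -2/3 ]

For a 2×2 matrix M = [[a, b], [c, d]] with det(M) ≠ 0, M⁻¹ = (1/det(M)) * [[d, -b], [-c, a]].
det(M) = (-10)*(-5) - (-7)*(-5) = 50 - 35 = 15.
M⁻¹ = (1/15) * [[-5, 7], [5, -10]].
Dividing each entry by 15 and reducing:
M⁻¹ =
[     -1/3      7/15 ]
[      1/3      -2/3 ]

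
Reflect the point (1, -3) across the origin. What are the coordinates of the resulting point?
(-1, 3)

Reflection across origin: (1, -3) → (-1, 3)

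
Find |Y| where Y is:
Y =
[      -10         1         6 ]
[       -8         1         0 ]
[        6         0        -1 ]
det(Y) = -34

Expand along row 0 (cofactor expansion): det(Y) = a*(e*i - f*h) - b*(d*i - f*g) + c*(d*h - e*g), where the 3×3 is [[a, b, c], [d, e, f], [g, h, i]].
Minor M_00 = (1)*(-1) - (0)*(0) = -1 - 0 = -1.
Minor M_01 = (-8)*(-1) - (0)*(6) = 8 - 0 = 8.
Minor M_02 = (-8)*(0) - (1)*(6) = 0 - 6 = -6.
det(Y) = (-10)*(-1) - (1)*(8) + (6)*(-6) = 10 - 8 - 36 = -34.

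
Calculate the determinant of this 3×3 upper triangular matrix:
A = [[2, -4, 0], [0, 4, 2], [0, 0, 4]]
32

The determinant of a triangular matrix is the product of its diagonal entries (the off-diagonal entries above the diagonal do not affect it).
det(A) = (2) * (4) * (4) = 32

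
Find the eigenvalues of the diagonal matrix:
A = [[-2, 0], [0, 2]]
λ₁ = -2, λ₂ = 2

The characteristic polynomial of A is det(A - λI) = (-2 - λ)(2 - λ) = 0.
The roots are λ = -2 and λ = 2, so the eigenvalues are the diagonal entries.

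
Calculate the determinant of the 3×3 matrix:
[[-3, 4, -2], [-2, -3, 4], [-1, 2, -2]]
-12

Expansion along first row:
det = -3·det([[-3,4],[2,-2]]) - 4·det([[-2,4],[-1,-2]]) + -2·det([[-2,-3],[-1,2]])
    = -3·(-3·-2 - 4·2) - 4·(-2·-2 - 4·-1) + -2·(-2·2 - -3·-1)
    = -3·-2 - 4·8 + -2·-7
    = 6 + -32 + 14 = -12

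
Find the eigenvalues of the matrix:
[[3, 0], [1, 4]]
λ = 3 and λ = 4

Characteristic equation: det(A - λI) = 0
λ² - (trace)λ + (det) = 0
λ² - (7)λ + (12) = 0
λ² - 7λ + 12 = 0
Solving: λ = 3, 4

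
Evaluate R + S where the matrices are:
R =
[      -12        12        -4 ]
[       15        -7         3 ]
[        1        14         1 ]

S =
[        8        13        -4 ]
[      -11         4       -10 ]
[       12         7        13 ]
R + S =
[       -4        25        -8 ]
[        4        -3        -7 ]
[       13        21        14 ]

Matrix addition is elementwise: (R+S)[i][j] = R[i][j] + S[i][j].
  (R+S)[0][0] = (-12) + (8) = -4
  (R+S)[0][1] = (12) + (13) = 25
  (R+S)[0][2] = (-4) + (-4) = -8
  (R+S)[1][0] = (15) + (-11) = 4
  (R+S)[1][1] = (-7) + (4) = -3
  (R+S)[1][2] = (3) + (-10) = -7
  (R+S)[2][0] = (1) + (12) = 13
  (R+S)[2][1] = (14) + (7) = 21
  (R+S)[2][2] = (1) + (13) = 14
R + S =
[       -4        25        -8 ]
[        4        -3        -7 ]
[       13        21        14 ]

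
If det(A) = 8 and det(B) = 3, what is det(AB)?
24

Use the multiplicative property of determinants: det(AB) = det(A)*det(B).
det(AB) = (8)*(3) = 24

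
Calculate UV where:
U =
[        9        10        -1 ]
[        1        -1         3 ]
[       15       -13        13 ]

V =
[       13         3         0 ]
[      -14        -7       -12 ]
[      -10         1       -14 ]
UV =
[      -13       -44      -106 ]
[       -3        13       -30 ]
[      247       149       -26 ]

Matrix multiplication: (UV)[i][j] = sum over k of U[i][k] * V[k][j].
  (UV)[0][0] = (9)*(13) + (10)*(-14) + (-1)*(-10) = -13
  (UV)[0][1] = (9)*(3) + (10)*(-7) + (-1)*(1) = -44
  (UV)[0][2] = (9)*(0) + (10)*(-12) + (-1)*(-14) = -106
  (UV)[1][0] = (1)*(13) + (-1)*(-14) + (3)*(-10) = -3
  (UV)[1][1] = (1)*(3) + (-1)*(-7) + (3)*(1) = 13
  (UV)[1][2] = (1)*(0) + (-1)*(-12) + (3)*(-14) = -30
  (UV)[2][0] = (15)*(13) + (-13)*(-14) + (13)*(-10) = 247
  (UV)[2][1] = (15)*(3) + (-13)*(-7) + (13)*(1) = 149
  (UV)[2][2] = (15)*(0) + (-13)*(-12) + (13)*(-14) = -26
UV =
[      -13       -44      -106 ]
[       -3        13       -30 ]
[      247       149       -26 ]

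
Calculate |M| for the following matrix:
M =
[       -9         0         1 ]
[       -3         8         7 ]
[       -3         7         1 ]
det(M) = 372

Expand along row 0 (cofactor expansion): det(M) = a*(e*i - f*h) - b*(d*i - f*g) + c*(d*h - e*g), where the 3×3 is [[a, b, c], [d, e, f], [g, h, i]].
Minor M_00 = (8)*(1) - (7)*(7) = 8 - 49 = -41.
Minor M_01 = (-3)*(1) - (7)*(-3) = -3 + 21 = 18.
Minor M_02 = (-3)*(7) - (8)*(-3) = -21 + 24 = 3.
det(M) = (-9)*(-41) - (0)*(18) + (1)*(3) = 369 + 0 + 3 = 372.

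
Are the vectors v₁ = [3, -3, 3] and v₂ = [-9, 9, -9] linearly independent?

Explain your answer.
No, linearly dependent (v₂ = -3·v₁)

Check whether there is a scalar k with v₂ = k·v₁.
Comparing components, k = -3 satisfies -3·[3, -3, 3] = [-9, 9, -9].
Since v₂ is a scalar multiple of v₁, the two vectors are linearly dependent.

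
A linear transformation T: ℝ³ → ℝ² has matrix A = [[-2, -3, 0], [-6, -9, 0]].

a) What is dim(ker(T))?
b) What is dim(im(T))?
dim(ker) = 2, dim(im) = 1

Observe that row 2 = 3 × row 1 (so the rows are linearly dependent).
Thus rank(A) = 1 (only one linearly independent row).
dim(im(T)) = rank(A) = 1.
By the rank-nullity theorem applied to T: ℝ³ → ℝ², rank(A) + nullity(A) = 3 (the domain dimension), so dim(ker(T)) = 3 - 1 = 2.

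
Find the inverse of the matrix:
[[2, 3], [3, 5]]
[[5, -3], [-3, 2]]

For [[a,b],[c,d]], inverse = (1/det)·[[d,-b],[-c,a]]
det = 2·5 - 3·3 = 1
Inverse = (1/1)·[[5, -3], [-3, 2]]
        = [[5, -3], [-3, 2]]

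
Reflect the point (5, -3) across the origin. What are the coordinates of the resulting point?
(-5, 3)

Reflection across origin: (5, -3) → (-5, 3)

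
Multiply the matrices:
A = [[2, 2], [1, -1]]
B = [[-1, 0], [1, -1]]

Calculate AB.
[[0, -2], [-2, 1]]

Each entry (i,j) of AB = sum over k of A[i][k]*B[k][j].
(AB)[0][0] = (2)*(-1) + (2)*(1) = 0
(AB)[0][1] = (2)*(0) + (2)*(-1) = -2
(AB)[1][0] = (1)*(-1) + (-1)*(1) = -2
(AB)[1][1] = (1)*(0) + (-1)*(-1) = 1
AB = [[0, -2], [-2, 1]]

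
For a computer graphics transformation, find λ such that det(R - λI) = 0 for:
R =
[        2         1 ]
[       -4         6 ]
λ = 4, 4

Solve det(R - λI) = 0. For a 2×2 matrix the characteristic equation is λ² - (trace)λ + det = 0.
trace(R) = a + d = 2 + 6 = 8.
det(R) = a*d - b*c = (2)*(6) - (1)*(-4) = 12 + 4 = 16.
Characteristic equation: λ² - (8)λ + (16) = 0.
Discriminant = (8)² - 4*(16) = 64 - 64 = 0.
λ = (8 ± √0) / 2 = (8 ± 0) / 2 = 4, 4.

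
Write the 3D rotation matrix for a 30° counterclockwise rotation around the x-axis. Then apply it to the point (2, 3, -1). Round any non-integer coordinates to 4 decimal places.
R = [[1, 0, 0], [0, √3/2, -1/2], [0, 1/2, √3/2]]; R·(2, 3, -1) = (2.0000, 3.0981, 0.6340)

Rotation matrix for 30° around x-axis:
cos(30°) = √3/2, sin(30°) = 1/2
R = [[1, 0, 0], [0, √3/2, -1/2], [0, 1/2, √3/2]]
Apply to (2, 3, -1): R·[2, 3, -1]ᵀ = (2.0000, 3.0981, 0.6340)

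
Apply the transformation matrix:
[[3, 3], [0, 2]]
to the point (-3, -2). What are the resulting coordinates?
(-15, -4)

Matrix multiplication:
[[3, 3], [0, 2]] × [-3, -2]ᵀ
= [3×-3 + 3×-2, 0×-3 + 2×-2]ᵀ
= [-15.0000, -4.0000]ᵀ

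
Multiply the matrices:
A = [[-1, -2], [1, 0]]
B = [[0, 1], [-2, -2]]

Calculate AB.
[[4, 3], [0, 1]]

Each entry (i,j) of AB = sum over k of A[i][k]*B[k][j].
(AB)[0][0] = (-1)*(0) + (-2)*(-2) = 4
(AB)[0][1] = (-1)*(1) + (-2)*(-2) = 3
(AB)[1][0] = (1)*(0) + (0)*(-2) = 0
(AB)[1][1] = (1)*(1) + (0)*(-2) = 1
AB = [[4, 3], [0, 1]]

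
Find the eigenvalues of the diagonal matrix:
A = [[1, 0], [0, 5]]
λ₁ = 1, λ₂ = 5

The characteristic polynomial of A is det(A - λI) = (1 - λ)(5 - λ) = 0.
The roots are λ = 1 and λ = 5, so the eigenvalues are the diagonal entries.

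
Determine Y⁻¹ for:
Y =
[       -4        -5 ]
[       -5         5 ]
det(Y) = -45
Y⁻¹ =
[     -1/9      -1/9 ]
[     -1/9      4/45 ]

For a 2×2 matrix Y = [[a, b], [c, d]] with det(Y) ≠ 0, Y⁻¹ = (1/det(Y)) * [[d, -b], [-c, a]].
det(Y) = (-4)*(5) - (-5)*(-5) = -20 - 25 = -45.
Y⁻¹ = (1/-45) * [[5, 5], [5, -4]].
Dividing each entry by -45 and reducing:
Y⁻¹ =
[     -1/9      -1/9 ]
[     -1/9      4/45 ]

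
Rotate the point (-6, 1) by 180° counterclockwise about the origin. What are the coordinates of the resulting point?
(6, -1)

Rotation matrix R(θ) = [[cos θ, -sin θ], [sin θ, cos θ]]; for θ = 180°:
R = [[-1, 0], [0, -1]]
Result: R × [-6, 1]ᵀ = [-1·-6 + (0)·1, 0·-6 + (-1)·1]ᵀ = (6, -1)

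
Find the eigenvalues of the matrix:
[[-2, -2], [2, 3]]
λ = -1 and λ = 2

Characteristic equation: det(A - λI) = 0
λ² - (trace)λ + (det) = 0
λ² - (1)λ + (-2) = 0
λ² - 1λ - 2 = 0
Solving: λ = -1, 2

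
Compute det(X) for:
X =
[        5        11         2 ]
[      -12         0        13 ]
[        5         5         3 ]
det(X) = 666

Expand along row 0 (cofactor expansion): det(X) = a*(e*i - f*h) - b*(d*i - f*g) + c*(d*h - e*g), where the 3×3 is [[a, b, c], [d, e, f], [g, h, i]].
Minor M_00 = (0)*(3) - (13)*(5) = 0 - 65 = -65.
Minor M_01 = (-12)*(3) - (13)*(5) = -36 - 65 = -101.
Minor M_02 = (-12)*(5) - (0)*(5) = -60 - 0 = -60.
det(X) = (5)*(-65) - (11)*(-101) + (2)*(-60) = -325 + 1111 - 120 = 666.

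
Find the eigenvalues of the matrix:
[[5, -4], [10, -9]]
λ = -5 and λ = 1

Characteristic equation: det(A - λI) = 0
λ² - (trace)λ + (det) = 0
λ² - (-4)λ + (-5) = 0
λ² + 4λ - 5 = 0
Solving: λ = -5, 1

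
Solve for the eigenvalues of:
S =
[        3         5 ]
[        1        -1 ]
λ = -2, 4

Solve det(S - λI) = 0. For a 2×2 matrix the characteristic equation is λ² - (trace)λ + det = 0.
trace(S) = a + d = 3 - 1 = 2.
det(S) = a*d - b*c = (3)*(-1) - (5)*(1) = -3 - 5 = -8.
Characteristic equation: λ² - (2)λ + (-8) = 0.
Discriminant = (2)² - 4*(-8) = 4 + 32 = 36.
λ = (2 ± √36) / 2 = (2 ± 6) / 2 = -2, 4.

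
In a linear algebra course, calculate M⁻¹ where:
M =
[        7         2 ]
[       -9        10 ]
det(M) = 88
M⁻¹ =
[     5/44     -1/44 ]
[     9/88      7/88 ]

For a 2×2 matrix M = [[a, b], [c, d]] with det(M) ≠ 0, M⁻¹ = (1/det(M)) * [[d, -b], [-c, a]].
det(M) = (7)*(10) - (2)*(-9) = 70 + 18 = 88.
M⁻¹ = (1/88) * [[10, -2], [9, 7]].
Dividing each entry by 88 and reducing:
M⁻¹ =
[     5/44     -1/44 ]
[     9/88      7/88 ]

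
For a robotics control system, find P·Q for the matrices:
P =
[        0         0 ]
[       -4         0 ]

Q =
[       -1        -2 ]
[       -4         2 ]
PQ =
[        0         0 ]
[        4         8 ]

Matrix multiplication: (PQ)[i][j] = sum over k of P[i][k] * Q[k][j].
  (PQ)[0][0] = (0)*(-1) + (0)*(-4) = 0
  (PQ)[0][1] = (0)*(-2) + (0)*(2) = 0
  (PQ)[1][0] = (-4)*(-1) + (0)*(-4) = 4
  (PQ)[1][1] = (-4)*(-2) + (0)*(2) = 8
PQ =
[        0         0 ]
[        4         8 ]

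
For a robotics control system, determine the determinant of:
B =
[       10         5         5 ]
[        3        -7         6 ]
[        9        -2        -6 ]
det(B) = 1185

Expand along row 0 (cofactor expansion): det(B) = a*(e*i - f*h) - b*(d*i - f*g) + c*(d*h - e*g), where the 3×3 is [[a, b, c], [d, e, f], [g, h, i]].
Minor M_00 = (-7)*(-6) - (6)*(-2) = 42 + 12 = 54.
Minor M_01 = (3)*(-6) - (6)*(9) = -18 - 54 = -72.
Minor M_02 = (3)*(-2) - (-7)*(9) = -6 + 63 = 57.
det(B) = (10)*(54) - (5)*(-72) + (5)*(57) = 540 + 360 + 285 = 1185.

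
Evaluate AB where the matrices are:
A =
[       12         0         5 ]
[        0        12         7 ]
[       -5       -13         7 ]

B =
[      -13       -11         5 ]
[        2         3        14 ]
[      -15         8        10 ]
AB =
[     -231       -92       110 ]
[      -81        92       238 ]
[      -66        72      -137 ]

Matrix multiplication: (AB)[i][j] = sum over k of A[i][k] * B[k][j].
  (AB)[0][0] = (12)*(-13) + (0)*(2) + (5)*(-15) = -231
  (AB)[0][1] = (12)*(-11) + (0)*(3) + (5)*(8) = -92
  (AB)[0][2] = (12)*(5) + (0)*(14) + (5)*(10) = 110
  (AB)[1][0] = (0)*(-13) + (12)*(2) + (7)*(-15) = -81
  (AB)[1][1] = (0)*(-11) + (12)*(3) + (7)*(8) = 92
  (AB)[1][2] = (0)*(5) + (12)*(14) + (7)*(10) = 238
  (AB)[2][0] = (-5)*(-13) + (-13)*(2) + (7)*(-15) = -66
  (AB)[2][1] = (-5)*(-11) + (-13)*(3) + (7)*(8) = 72
  (AB)[2][2] = (-5)*(5) + (-13)*(14) + (7)*(10) = -137
AB =
[     -231       -92       110 ]
[      -81        92       238 ]
[      -66        72      -137 ]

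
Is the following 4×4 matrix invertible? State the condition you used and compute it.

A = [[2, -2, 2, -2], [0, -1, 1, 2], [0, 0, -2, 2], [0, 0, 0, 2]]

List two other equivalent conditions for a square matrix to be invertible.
Yes, invertible; det(A) = 8 ≠ 0. Equivalent conditions: rank(A) = 4; Ax = 0 has only the trivial solution; 0 is not an eigenvalue; the columns of A are linearly independent.

To check invertibility, compute det(A).
The given matrix is triangular, so det(A) equals the product of its diagonal entries = 8 ≠ 0.
Since det(A) ≠ 0, A is invertible.
Equivalent conditions for a square matrix A to be invertible:
- rank(A) = 4 (full rank).
- The homogeneous system Ax = 0 has only the trivial solution x = 0.
- 0 is not an eigenvalue of A.
- The columns (equivalently rows) of A are linearly independent.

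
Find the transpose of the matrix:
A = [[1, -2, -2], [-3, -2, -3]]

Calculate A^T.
[[1, -3], [-2, -2], [-2, -3]]

The transpose sends entry (i,j) to (j,i); rows become columns.
Row 0 of A: [1, -2, -2] -> column 0 of A^T.
Row 1 of A: [-3, -2, -3] -> column 1 of A^T.
A^T = [[1, -3], [-2, -2], [-2, -3]]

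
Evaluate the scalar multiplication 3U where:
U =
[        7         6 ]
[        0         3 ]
3U =
[       21        18 ]
[        0         9 ]

Scalar multiplication is elementwise: (3U)[i][j] = 3 * U[i][j].
  (3U)[0][0] = 3 * (7) = 21
  (3U)[0][1] = 3 * (6) = 18
  (3U)[1][0] = 3 * (0) = 0
  (3U)[1][1] = 3 * (3) = 9
3U =
[       21        18 ]
[        0         9 ]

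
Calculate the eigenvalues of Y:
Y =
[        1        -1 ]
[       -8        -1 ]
λ = -3, 3

Solve det(Y - λI) = 0. For a 2×2 matrix the characteristic equation is λ² - (trace)λ + det = 0.
trace(Y) = a + d = 1 - 1 = 0.
det(Y) = a*d - b*c = (1)*(-1) - (-1)*(-8) = -1 - 8 = -9.
Characteristic equation: λ² - (0)λ + (-9) = 0.
Discriminant = (0)² - 4*(-9) = 0 + 36 = 36.
λ = (0 ± √36) / 2 = (0 ± 6) / 2 = -3, 3.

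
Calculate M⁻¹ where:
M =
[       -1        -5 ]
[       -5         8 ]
det(M) = -33
M⁻¹ =
[    -8/33     -5/33 ]
[    -5/33      1/33 ]

For a 2×2 matrix M = [[a, b], [c, d]] with det(M) ≠ 0, M⁻¹ = (1/det(M)) * [[d, -b], [-c, a]].
det(M) = (-1)*(8) - (-5)*(-5) = -8 - 25 = -33.
M⁻¹ = (1/-33) * [[8, 5], [5, -1]].
Dividing each entry by -33 and reducing:
M⁻¹ =
[    -8/33     -5/33 ]
[    -5/33      1/33 ]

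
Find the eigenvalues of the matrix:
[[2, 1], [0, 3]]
λ = 2 and λ = 3

Characteristic equation: det(A - λI) = 0
λ² - (trace)λ + (det) = 0
λ² - (5)λ + (6) = 0
λ² - 5λ + 6 = 0
Solving: λ = 2, 3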